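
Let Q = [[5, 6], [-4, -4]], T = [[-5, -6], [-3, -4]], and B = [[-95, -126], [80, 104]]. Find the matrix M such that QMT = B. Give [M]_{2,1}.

-4

Left-multiply by Q⁻¹ and right-multiply by T⁻¹: M = Q⁻¹BT⁻¹.
det Q = 4; the adjugate gives Q⁻¹ = [[-1, -3/2], [1, 5/4]].
det T = 2, so T⁻¹ = [[-2, 3], [3/2, -5/2]].
Q⁻¹B = [[-25, -30], [5, 4]].
M = (Q⁻¹B)T⁻¹ = [[5, 0], [-4, 5]].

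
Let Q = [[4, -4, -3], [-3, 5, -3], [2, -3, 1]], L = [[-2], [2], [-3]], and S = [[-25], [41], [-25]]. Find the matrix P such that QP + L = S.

QP = S − L = [[-23], [39], [-22]].
Left-multiplying both sides by Q⁻¹ gives P = Q⁻¹(S − L).
det Q = -1; the adjugate gives Q⁻¹ = [[4, -13, -27], [3, -10, -21], [1, -4, -8]].
P = Q⁻¹(S − L) = [[-5], [3], [-3]].

P = [[-5], [3], [-3]]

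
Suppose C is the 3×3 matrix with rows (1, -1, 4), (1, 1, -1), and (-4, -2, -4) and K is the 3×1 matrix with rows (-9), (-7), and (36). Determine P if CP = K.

P = [[-5], [-4], [-2]]

Since C multiplies P on the left, P = C⁻¹K.
det C = -6; the adjugate gives C⁻¹ = [[1, 2, 1/2], [-4/3, -2, -5/6], [-1/3, -1, -1/3]].
P = C⁻¹K = [[1, 2, 1/2], [-4/3, -2, -5/6], [-1/3, -1, -1/3]] · [[-9], [-7], [36]] = [[-5], [-4], [-2]].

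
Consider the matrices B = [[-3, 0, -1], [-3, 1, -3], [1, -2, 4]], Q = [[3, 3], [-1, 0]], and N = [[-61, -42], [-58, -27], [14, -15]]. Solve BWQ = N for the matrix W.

W = [[5, -5], [3, 4], [-1, -4]]

Isolating W: multiply by B⁻¹ from the left and Q⁻¹ from the right, so W = B⁻¹NQ⁻¹.
B has determinant 1; B⁻¹ = [[-2, 2, 1], [9, -11, -6], [5, -6, -3]].
Q has determinant 3; Q⁻¹ = [[0, -1], [1/3, 1]].
B⁻¹N = [[20, 15], [5, 9], [1, -3]].
W = (B⁻¹N)Q⁻¹ = [[5, -5], [3, 4], [-1, -4]].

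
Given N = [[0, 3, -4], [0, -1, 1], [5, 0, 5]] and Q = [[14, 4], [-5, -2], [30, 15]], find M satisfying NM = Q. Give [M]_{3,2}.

Left-multiplying both sides by N⁻¹ gives M = N⁻¹Q.
det N = -5, so N⁻¹ = [[1, 3, 1/5], [-1, -4, 0], [-1, -3, 0]].
M = N⁻¹Q = [[1, 3, 1/5], [-1, -4, 0], [-1, -3, 0]] · [[14, 4], [-5, -2], [30, 15]] = [[5, 1], [6, 4], [1, 2]].

2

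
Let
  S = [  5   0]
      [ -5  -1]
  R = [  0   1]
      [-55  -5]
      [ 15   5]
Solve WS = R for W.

Since S sits to the right of W, W = RS⁻¹.
det S = -5; the adjugate gives S⁻¹ = [[1/5, 0], [-1, -1]].
W = RS⁻¹ = [[0, 1], [-55, -5], [15, 5]] · [[1/5, 0], [-1, -1]] = [[-1, -1], [-6, 5], [-2, -5]].

W = [[-1, -1], [-6, 5], [-2, -5]]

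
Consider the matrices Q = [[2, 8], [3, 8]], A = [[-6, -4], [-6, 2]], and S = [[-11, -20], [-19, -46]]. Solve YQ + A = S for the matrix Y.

YQ = S − A = [[-5, -16], [-13, -48]].
Since Q sits to the right of Y, Y = (S − A)Q⁻¹.
Q has determinant -8; Q⁻¹ = [[-1, 1], [3/8, -1/4]].
Y = (S − A)Q⁻¹ = [[-1, -1], [-5, -1]].

Y = [[-1, -1], [-5, -1]]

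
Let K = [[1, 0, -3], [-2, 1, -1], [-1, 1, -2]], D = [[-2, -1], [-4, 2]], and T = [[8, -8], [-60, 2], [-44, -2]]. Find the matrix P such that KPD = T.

P = K⁻¹TD⁻¹ (apply K⁻¹ on the left and D⁻¹ on the right).
det K = 2, so K⁻¹ = [[-1/2, -3/2, 3/2], [-3/2, -5/2, 7/2], [-1/2, -1/2, 1/2]].
det D = -8, so D⁻¹ = [[-1/4, -1/8], [-1/2, 1/4]].
K⁻¹T = [[20, -2], [-16, 0], [4, 2]].
P = (K⁻¹T)D⁻¹ = [[-4, -3], [4, 2], [-2, 0]].

P = [[-4, -3], [4, 2], [-2, 0]]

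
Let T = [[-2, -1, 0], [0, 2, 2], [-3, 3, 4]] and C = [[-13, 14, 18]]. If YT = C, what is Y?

Right-multiplying both sides by T⁻¹ gives Y = CT⁻¹.
det T = 2, so T⁻¹ = [[1, 2, -1], [-3, -4, 2], [3, 9/2, -2]].
Y = CT⁻¹ = [[-13, 14, 18]] · [[1, 2, -1], [-3, -4, 2], [3, 9/2, -2]] = [[-1, -1, 5]].

Y = [[-1, -1, 5]]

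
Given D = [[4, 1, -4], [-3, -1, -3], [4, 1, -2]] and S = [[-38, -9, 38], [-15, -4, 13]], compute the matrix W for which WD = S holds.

Since D sits to the right of W, W = SD⁻¹.
D has determinant -2; D⁻¹ = [[-5/2, 1, 7/2], [9, -4, -12], [-1/2, 0, 1/2]].
W = SD⁻¹ = [[-38, -9, 38], [-15, -4, 13]] · [[-5/2, 1, 7/2], [9, -4, -12], [-1/2, 0, 1/2]] = [[-5, -2, -6], [-5, 1, 2]].

W = [[-5, -2, -6], [-5, 1, 2]]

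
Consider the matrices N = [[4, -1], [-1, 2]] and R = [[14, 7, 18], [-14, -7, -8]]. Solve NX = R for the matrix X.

X = [[2, 1, 4], [-6, -3, -2]]

Left-multiplying both sides by N⁻¹ gives X = N⁻¹R.
N has determinant 7; N⁻¹ = [[2/7, 1/7], [1/7, 4/7]].
X = N⁻¹R = [[2/7, 1/7], [1/7, 4/7]] · [[14, 7, 18], [-14, -7, -8]] = [[2, 1, 4], [-6, -3, -2]].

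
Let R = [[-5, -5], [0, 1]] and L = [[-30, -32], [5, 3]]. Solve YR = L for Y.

Since R sits to the right of Y, Y = LR⁻¹.
det R = -5; the adjugate gives R⁻¹ = [[-1/5, -1], [0, 1]].
Y = LR⁻¹ = [[-30, -32], [5, 3]] · [[-1/5, -1], [0, 1]] = [[6, -2], [-1, -2]].

Y = [[6, -2], [-1, -2]]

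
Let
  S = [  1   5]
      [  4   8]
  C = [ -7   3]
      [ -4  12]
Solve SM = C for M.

Left-multiplying both sides by S⁻¹ gives M = S⁻¹C.
det S = -12; the adjugate gives S⁻¹ = [[-2/3, 5/12], [1/3, -1/12]].
M = S⁻¹C = [[-2/3, 5/12], [1/3, -1/12]] · [[-7, 3], [-4, 12]] = [[3, 3], [-2, 0]].

M = [[3, 3], [-2, 0]]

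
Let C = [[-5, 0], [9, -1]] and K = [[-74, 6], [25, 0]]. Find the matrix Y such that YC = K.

Y = [[4, -6], [-5, 0]]

Since C sits to the right of Y, Y = KC⁻¹.
det C = 5; the adjugate gives C⁻¹ = [[-1/5, 0], [-9/5, -1]].
Y = KC⁻¹ = [[-74, 6], [25, 0]] · [[-1/5, 0], [-9/5, -1]] = [[4, -6], [-5, 0]].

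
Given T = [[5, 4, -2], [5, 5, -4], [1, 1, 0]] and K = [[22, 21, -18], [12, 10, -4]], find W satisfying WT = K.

Since T sits to the right of W, W = KT⁻¹.
det T = 4, so T⁻¹ = [[1, -1/2, -3/2], [-1, 1/2, 5/2], [0, -1/4, 5/4]].
W = KT⁻¹ = [[22, 21, -18], [12, 10, -4]] · [[1, -1/2, -3/2], [-1, 1/2, 5/2], [0, -1/4, 5/4]] = [[1, 4, -3], [2, 0, 2]].

W = [[1, 4, -3], [2, 0, 2]]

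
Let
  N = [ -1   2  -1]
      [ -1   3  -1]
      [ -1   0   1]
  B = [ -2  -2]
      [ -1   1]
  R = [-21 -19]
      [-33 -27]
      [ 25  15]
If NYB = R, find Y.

Y = N⁻¹RB⁻¹ (apply N⁻¹ on the left and B⁻¹ on the right).
det N = -2, so N⁻¹ = [[-3/2, 1, -1/2], [-1, 1, 0], [-3/2, 1, 1/2]].
det B = -4; the adjugate gives B⁻¹ = [[-1/4, -1/2], [-1/4, 1/2]].
N⁻¹R = [[-14, -6], [-12, -8], [11, 9]].
Y = (N⁻¹R)B⁻¹ = [[5, 4], [5, 2], [-5, -1]].

Y = [[5, 4], [5, 2], [-5, -1]]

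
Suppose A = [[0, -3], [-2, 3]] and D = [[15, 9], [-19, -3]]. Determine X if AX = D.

Left-multiplying both sides by A⁻¹ gives X = A⁻¹D.
det A = -6, so A⁻¹ = [[-1/2, -1/2], [-1/3, 0]].
X = A⁻¹D = [[-1/2, -1/2], [-1/3, 0]] · [[15, 9], [-19, -3]] = [[2, -3], [-5, -3]].

X = [[2, -3], [-5, -3]]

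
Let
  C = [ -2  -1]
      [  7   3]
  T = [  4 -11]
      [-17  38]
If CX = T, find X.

X = [[-5, 5], [6, 1]]

C is on the left of X, so left-multiply by C⁻¹: X = C⁻¹T.
det C = 1, so C⁻¹ = [[3, 1], [-7, -2]].
X = C⁻¹T = [[3, 1], [-7, -2]] · [[4, -11], [-17, 38]] = [[-5, 5], [6, 1]].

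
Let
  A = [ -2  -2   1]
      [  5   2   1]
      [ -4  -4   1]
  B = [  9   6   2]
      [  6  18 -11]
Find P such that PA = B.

P = [[4, 1, -3], [-1, -4, -6]]

Right-multiplying both sides by A⁻¹ gives P = BA⁻¹.
det A = -6, so A⁻¹ = [[-1, 1/3, 2/3], [3/2, -1/3, -7/6], [2, 0, -1]].
P = BA⁻¹ = [[9, 6, 2], [6, 18, -11]] · [[-1, 1/3, 2/3], [3/2, -1/3, -7/6], [2, 0, -1]] = [[4, 1, -3], [-1, -4, -6]].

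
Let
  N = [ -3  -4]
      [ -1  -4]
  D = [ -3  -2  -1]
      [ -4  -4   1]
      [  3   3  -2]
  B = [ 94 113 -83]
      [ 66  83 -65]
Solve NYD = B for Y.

Left-multiply by N⁻¹ and right-multiply by D⁻¹: Y = N⁻¹BD⁻¹.
det N = 8, so N⁻¹ = [[-1/2, 1/2], [1/8, -3/8]].
det D = -5; the adjugate gives D⁻¹ = [[-1, 7/5, 6/5], [1, -9/5, -7/5], [0, -3/5, -4/5]].
N⁻¹B = [[-14, -15, 9], [-13, -17, 14]].
Y = (N⁻¹B)D⁻¹ = [[-1, 2, -3], [-4, 4, -3]].

Y = [[-1, 2, -3], [-4, 4, -3]]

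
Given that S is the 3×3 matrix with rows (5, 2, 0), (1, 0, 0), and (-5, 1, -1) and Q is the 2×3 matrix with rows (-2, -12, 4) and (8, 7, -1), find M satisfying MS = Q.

Since S sits to the right of M, M = QS⁻¹.
S has determinant 2; S⁻¹ = [[0, 1, 0], [1/2, -5/2, 0], [1/2, -15/2, -1]].
M = QS⁻¹ = [[-2, -12, 4], [8, 7, -1]] · [[0, 1, 0], [1/2, -5/2, 0], [1/2, -15/2, -1]] = [[-4, -2, -4], [3, -2, 1]].

M = [[-4, -2, -4], [3, -2, 1]]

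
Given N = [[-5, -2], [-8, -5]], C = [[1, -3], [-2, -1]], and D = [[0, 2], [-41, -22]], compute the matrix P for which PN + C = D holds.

P = [[5, -3], [3, 3]]

PN = D − C = [[-1, 5], [-39, -21]].
N is on the right of P, so right-multiply by N⁻¹: P = (D − C)N⁻¹.
det N = 9; the adjugate gives N⁻¹ = [[-5/9, 2/9], [8/9, -5/9]].
P = (D − C)N⁻¹ = [[5, -3], [3, 3]].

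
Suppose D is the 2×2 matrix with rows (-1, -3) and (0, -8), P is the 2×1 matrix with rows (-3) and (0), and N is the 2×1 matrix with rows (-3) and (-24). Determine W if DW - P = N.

W = [[-3], [3]]

DW = N + P = [[-6], [-24]].
Left-multiplying both sides by D⁻¹ gives W = D⁻¹(N + P).
D has determinant 8; D⁻¹ = [[-1, 3/8], [0, -1/8]].
W = D⁻¹(N + P) = [[-3], [3]].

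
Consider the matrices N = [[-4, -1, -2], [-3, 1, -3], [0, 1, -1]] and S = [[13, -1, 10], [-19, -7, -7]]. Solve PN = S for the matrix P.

P = [[-1, -3, 1], [4, 1, -4]]

Since N sits to the right of P, P = SN⁻¹.
det N = 1; the adjugate gives N⁻¹ = [[2, -3, 5], [-3, 4, -6], [-3, 4, -7]].
P = SN⁻¹ = [[13, -1, 10], [-19, -7, -7]] · [[2, -3, 5], [-3, 4, -6], [-3, 4, -7]] = [[-1, -3, 1], [4, 1, -4]].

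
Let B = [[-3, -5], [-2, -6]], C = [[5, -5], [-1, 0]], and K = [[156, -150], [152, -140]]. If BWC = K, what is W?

W = B⁻¹KC⁻¹ (apply B⁻¹ on the left and C⁻¹ on the right).
det B = 8; the adjugate gives B⁻¹ = [[-3/4, 5/8], [1/4, -3/8]].
det C = -5; the adjugate gives C⁻¹ = [[0, -1], [-1/5, -1]].
B⁻¹K = [[-22, 25], [-18, 15]].
W = (B⁻¹K)C⁻¹ = [[-5, -3], [-3, 3]].

W = [[-5, -3], [-3, 3]]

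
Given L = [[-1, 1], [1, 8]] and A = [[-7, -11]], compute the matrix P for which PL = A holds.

P = [[5, -2]]

L is on the right of P, so right-multiply by L⁻¹: P = AL⁻¹.
det L = -9; the adjugate gives L⁻¹ = [[-8/9, 1/9], [1/9, 1/9]].
P = AL⁻¹ = [[-7, -11]] · [[-8/9, 1/9], [1/9, 1/9]] = [[5, -2]].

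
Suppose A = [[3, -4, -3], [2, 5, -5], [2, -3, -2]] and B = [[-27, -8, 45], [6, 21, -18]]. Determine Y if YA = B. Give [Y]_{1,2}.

-6

Right-multiplying both sides by A⁻¹ gives Y = BA⁻¹.
det A = -3, so A⁻¹ = [[25/3, -1/3, -35/3], [2, 0, -3], [16/3, -1/3, -23/3]].
Y = BA⁻¹ = [[-27, -8, 45], [6, 21, -18]] · [[25/3, -1/3, -35/3], [2, 0, -3], [16/3, -1/3, -23/3]] = [[-1, -6, -6], [-4, 4, 5]].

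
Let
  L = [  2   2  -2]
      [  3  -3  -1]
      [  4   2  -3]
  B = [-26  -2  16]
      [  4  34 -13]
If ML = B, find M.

L is on the right of M, so right-multiply by L⁻¹: M = BL⁻¹.
det L = -4; the adjugate gives L⁻¹ = [[-11/4, -1/2, 2], [-5/4, -1/2, 1], [-9/2, -1, 3]].
M = BL⁻¹ = [[-26, -2, 16], [4, 34, -13]] · [[-11/4, -1/2, 2], [-5/4, -1/2, 1], [-9/2, -1, 3]] = [[2, -2, -6], [5, -6, 3]].

M = [[2, -2, -6], [5, -6, 3]]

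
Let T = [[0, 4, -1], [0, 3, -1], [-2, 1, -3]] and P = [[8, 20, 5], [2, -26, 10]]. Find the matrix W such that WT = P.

Right-multiplying both sides by T⁻¹ gives W = PT⁻¹.
det T = 2; the adjugate gives T⁻¹ = [[-4, 11/2, -1/2], [1, -1, 0], [3, -4, 0]].
W = PT⁻¹ = [[8, 20, 5], [2, -26, 10]] · [[-4, 11/2, -1/2], [1, -1, 0], [3, -4, 0]] = [[3, 4, -4], [-4, -3, -1]].

W = [[3, 4, -4], [-4, -3, -1]]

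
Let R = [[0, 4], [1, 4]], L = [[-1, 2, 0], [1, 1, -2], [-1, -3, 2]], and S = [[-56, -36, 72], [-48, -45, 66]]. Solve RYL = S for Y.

Isolating Y: multiply by R⁻¹ from the left and L⁻¹ from the right, so Y = R⁻¹SL⁻¹.
det R = -4, so R⁻¹ = [[-1, 1], [1/4, 0]].
L has determinant 4; L⁻¹ = [[-1, -1, -1], [0, -1/2, -1/2], [-1/2, -5/4, -3/4]].
R⁻¹S = [[8, -9, -6], [-14, -9, 18]].
Y = (R⁻¹S)L⁻¹ = [[-5, 4, 1], [5, -4, 5]].

Y = [[-5, 4, 1], [5, -4, 5]]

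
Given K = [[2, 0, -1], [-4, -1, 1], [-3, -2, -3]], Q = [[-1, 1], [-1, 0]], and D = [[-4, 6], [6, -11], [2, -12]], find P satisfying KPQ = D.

P = K⁻¹DQ⁻¹ (apply K⁻¹ on the left and Q⁻¹ on the right).
det K = 5; the adjugate gives K⁻¹ = [[1, 2/5, -1/5], [-3, -9/5, 2/5], [1, 4/5, -2/5]].
det Q = 1; the adjugate gives Q⁻¹ = [[0, -1], [1, -1]].
K⁻¹D = [[-2, 4], [2, -3], [0, 2]].
P = (K⁻¹D)Q⁻¹ = [[4, -2], [-3, 1], [2, -2]].

P = [[4, -2], [-3, 1], [2, -2]]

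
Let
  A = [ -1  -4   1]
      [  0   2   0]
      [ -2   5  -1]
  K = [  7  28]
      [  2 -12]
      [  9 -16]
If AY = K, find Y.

Y = [[-5, -6], [1, -6], [6, -2]]

Since A multiplies Y on the left, Y = A⁻¹K.
A has determinant 6; A⁻¹ = [[-1/3, 1/6, -1/3], [0, 1/2, 0], [2/3, 13/6, -1/3]].
Y = A⁻¹K = [[-1/3, 1/6, -1/3], [0, 1/2, 0], [2/3, 13/6, -1/3]] · [[7, 28], [2, -12], [9, -16]] = [[-5, -6], [1, -6], [6, -2]].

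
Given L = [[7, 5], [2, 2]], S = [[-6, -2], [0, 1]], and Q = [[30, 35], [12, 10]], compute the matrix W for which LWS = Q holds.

Left-multiply by L⁻¹ and right-multiply by S⁻¹: W = L⁻¹QS⁻¹.
L has determinant 4; L⁻¹ = [[1/2, -5/4], [-1/2, 7/4]].
det S = -6; the adjugate gives S⁻¹ = [[-1/6, -1/3], [0, 1]].
L⁻¹Q = [[0, 5], [6, 0]].
W = (L⁻¹Q)S⁻¹ = [[0, 5], [-1, -2]].

W = [[0, 5], [-1, -2]]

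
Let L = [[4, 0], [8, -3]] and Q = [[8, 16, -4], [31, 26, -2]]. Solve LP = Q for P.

Left-multiplying both sides by L⁻¹ gives P = L⁻¹Q.
det L = -12; the adjugate gives L⁻¹ = [[1/4, 0], [2/3, -1/3]].
P = L⁻¹Q = [[1/4, 0], [2/3, -1/3]] · [[8, 16, -4], [31, 26, -2]] = [[2, 4, -1], [-5, 2, -2]].

P = [[2, 4, -1], [-5, 2, -2]]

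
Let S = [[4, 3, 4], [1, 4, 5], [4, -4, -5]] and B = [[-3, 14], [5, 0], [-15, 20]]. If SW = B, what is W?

W = [[-2, 4], [3, -6], [-1, 4]]

Left-multiplying both sides by S⁻¹ gives W = S⁻¹B.
S has determinant -5; S⁻¹ = [[0, 1/5, 1/5], [-5, 36/5, 16/5], [4, -28/5, -13/5]].
W = S⁻¹B = [[0, 1/5, 1/5], [-5, 36/5, 16/5], [4, -28/5, -13/5]] · [[-3, 14], [5, 0], [-15, 20]] = [[-2, 4], [3, -6], [-1, 4]].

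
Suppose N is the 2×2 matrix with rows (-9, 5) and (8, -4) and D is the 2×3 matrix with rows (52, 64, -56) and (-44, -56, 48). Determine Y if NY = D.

Left-multiplying both sides by N⁻¹ gives Y = N⁻¹D.
det N = -4, so N⁻¹ = [[1, 5/4], [2, 9/4]].
Y = N⁻¹D = [[1, 5/4], [2, 9/4]] · [[52, 64, -56], [-44, -56, 48]] = [[-3, -6, 4], [5, 2, -4]].

Y = [[-3, -6, 4], [5, 2, -4]]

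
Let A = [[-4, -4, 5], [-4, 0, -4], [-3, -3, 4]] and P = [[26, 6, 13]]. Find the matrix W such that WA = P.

Since A sits to the right of W, W = PA⁻¹.
det A = -4, so A⁻¹ = [[3, -1/4, -4], [-7, 1/4, 9], [-3, 0, 4]].
W = PA⁻¹ = [[26, 6, 13]] · [[3, -1/4, -4], [-7, 1/4, 9], [-3, 0, 4]] = [[-3, -5, 2]].

W = [[-3, -5, 2]]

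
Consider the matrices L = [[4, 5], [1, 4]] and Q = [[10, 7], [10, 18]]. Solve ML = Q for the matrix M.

Since L sits to the right of M, M = QL⁻¹.
L has determinant 11; L⁻¹ = [[4/11, -5/11], [-1/11, 4/11]].
M = QL⁻¹ = [[10, 7], [10, 18]] · [[4/11, -5/11], [-1/11, 4/11]] = [[3, -2], [2, 2]].

M = [[3, -2], [2, 2]]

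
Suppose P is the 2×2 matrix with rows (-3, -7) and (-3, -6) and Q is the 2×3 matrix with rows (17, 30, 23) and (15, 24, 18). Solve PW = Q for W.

Left-multiplying both sides by P⁻¹ gives W = P⁻¹Q.
det P = -3; the adjugate gives P⁻¹ = [[2, -7/3], [-1, 1]].
W = P⁻¹Q = [[2, -7/3], [-1, 1]] · [[17, 30, 23], [15, 24, 18]] = [[-1, 4, 4], [-2, -6, -5]].

W = [[-1, 4, 4], [-2, -6, -5]]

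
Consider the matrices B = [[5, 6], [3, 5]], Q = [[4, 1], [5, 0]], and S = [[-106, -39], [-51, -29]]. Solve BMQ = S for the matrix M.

M = [[-3, -4], [-4, 5]]

M = B⁻¹SQ⁻¹ (apply B⁻¹ on the left and Q⁻¹ on the right).
B has determinant 7; B⁻¹ = [[5/7, -6/7], [-3/7, 5/7]].
det Q = -5; the adjugate gives Q⁻¹ = [[0, 1/5], [1, -4/5]].
B⁻¹S = [[-32, -3], [9, -4]].
M = (B⁻¹S)Q⁻¹ = [[-3, -4], [-4, 5]].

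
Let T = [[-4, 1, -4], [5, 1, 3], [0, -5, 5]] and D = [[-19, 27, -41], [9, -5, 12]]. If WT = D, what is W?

W = [[6, 1, -4], [-1, 1, 1]]

Right-multiplying both sides by T⁻¹ gives W = DT⁻¹.
det T = -5, so T⁻¹ = [[-4, -3, -7/5], [5, 4, 8/5], [5, 4, 9/5]].
W = DT⁻¹ = [[-19, 27, -41], [9, -5, 12]] · [[-4, -3, -7/5], [5, 4, 8/5], [5, 4, 9/5]] = [[6, 1, -4], [-1, 1, 1]].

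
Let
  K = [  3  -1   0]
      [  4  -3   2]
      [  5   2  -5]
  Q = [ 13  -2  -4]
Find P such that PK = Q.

Right-multiplying both sides by K⁻¹ gives P = QK⁻¹.
det K = 3; the adjugate gives K⁻¹ = [[11/3, -5/3, -2/3], [10, -5, -2], [23/3, -11/3, -5/3]].
P = QK⁻¹ = [[13, -2, -4]] · [[11/3, -5/3, -2/3], [10, -5, -2], [23/3, -11/3, -5/3]] = [[-3, 3, 2]].

P = [[-3, 3, 2]]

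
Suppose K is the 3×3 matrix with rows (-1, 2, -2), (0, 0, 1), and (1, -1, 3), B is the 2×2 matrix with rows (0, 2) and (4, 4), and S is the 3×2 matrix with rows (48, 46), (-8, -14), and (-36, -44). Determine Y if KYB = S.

Y = [[3, 2], [-2, 5], [-3, -2]]

Isolating Y: multiply by K⁻¹ from the left and B⁻¹ from the right, so Y = K⁻¹SB⁻¹.
K has determinant 1; K⁻¹ = [[1, -4, 2], [1, -1, 1], [0, 1, 0]].
det B = -8, so B⁻¹ = [[-1/2, 1/4], [1/2, 0]].
K⁻¹S = [[8, 14], [20, 16], [-8, -14]].
Y = (K⁻¹S)B⁻¹ = [[3, 2], [-2, 5], [-3, -2]].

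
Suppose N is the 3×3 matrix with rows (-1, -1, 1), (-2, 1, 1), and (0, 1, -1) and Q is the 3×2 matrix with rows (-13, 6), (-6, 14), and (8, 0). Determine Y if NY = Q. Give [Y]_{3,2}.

Since N multiplies Y on the left, Y = N⁻¹Q.
det N = 2, so N⁻¹ = [[-1, 0, -1], [-1, 1/2, -1/2], [-1, 1/2, -3/2]].
Y = N⁻¹Q = [[-1, 0, -1], [-1, 1/2, -1/2], [-1, 1/2, -3/2]] · [[-13, 6], [-6, 14], [8, 0]] = [[5, -6], [6, 1], [-2, 1]].

1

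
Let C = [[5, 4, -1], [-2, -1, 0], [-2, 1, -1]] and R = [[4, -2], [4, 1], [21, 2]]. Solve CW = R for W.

W = [[-5, -1], [6, 1], [-5, 1]]

C is on the left of W, so left-multiply by C⁻¹: W = C⁻¹R.
C has determinant 1; C⁻¹ = [[1, 3, -1], [-2, -7, 2], [-4, -13, 3]].
W = C⁻¹R = [[1, 3, -1], [-2, -7, 2], [-4, -13, 3]] · [[4, -2], [4, 1], [21, 2]] = [[-5, -1], [6, 1], [-5, 1]].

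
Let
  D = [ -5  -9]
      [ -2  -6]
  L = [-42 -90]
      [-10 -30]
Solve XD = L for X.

Since D sits to the right of X, X = LD⁻¹.
det D = 12; the adjugate gives D⁻¹ = [[-1/2, 3/4], [1/6, -5/12]].
X = LD⁻¹ = [[-42, -90], [-10, -30]] · [[-1/2, 3/4], [1/6, -5/12]] = [[6, 6], [0, 5]].

X = [[6, 6], [0, 5]]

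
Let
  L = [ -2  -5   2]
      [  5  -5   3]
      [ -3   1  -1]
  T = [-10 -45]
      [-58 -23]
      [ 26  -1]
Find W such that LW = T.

Since L multiplies W on the left, W = L⁻¹T.
det L = -4, so L⁻¹ = [[-1/2, 3/4, 5/4], [1, -2, -4], [5/2, -17/4, -35/4]].
W = L⁻¹T = [[-1/2, 3/4, 5/4], [1, -2, -4], [5/2, -17/4, -35/4]] · [[-10, -45], [-58, -23], [26, -1]] = [[-6, 4], [2, 5], [-6, -6]].

W = [[-6, 4], [2, 5], [-6, -6]]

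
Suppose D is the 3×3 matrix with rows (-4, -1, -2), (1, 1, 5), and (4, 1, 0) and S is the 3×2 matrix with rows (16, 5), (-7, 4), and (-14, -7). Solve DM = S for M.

Since D multiplies M on the left, M = D⁻¹S.
D has determinant 6; D⁻¹ = [[-5/6, -1/3, -1/2], [10/3, 4/3, 3], [-1/2, 0, -1/2]].
M = D⁻¹S = [[-5/6, -1/3, -1/2], [10/3, 4/3, 3], [-1/2, 0, -1/2]] · [[16, 5], [-7, 4], [-14, -7]] = [[-4, -2], [2, 1], [-1, 1]].

M = [[-4, -2], [2, 1], [-1, 1]]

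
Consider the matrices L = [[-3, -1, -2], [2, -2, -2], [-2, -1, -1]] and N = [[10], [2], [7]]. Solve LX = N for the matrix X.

X = [[-2], [-2], [-1]]

Since L multiplies X on the left, X = L⁻¹N.
L has determinant 6; L⁻¹ = [[0, 1/6, -1/3], [1, -1/6, -5/3], [-1, -1/6, 4/3]].
X = L⁻¹N = [[0, 1/6, -1/3], [1, -1/6, -5/3], [-1, -1/6, 4/3]] · [[10], [2], [7]] = [[-2], [-2], [-1]].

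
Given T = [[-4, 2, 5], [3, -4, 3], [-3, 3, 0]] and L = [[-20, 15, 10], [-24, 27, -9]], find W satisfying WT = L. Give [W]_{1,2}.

T is on the right of W, so right-multiply by T⁻¹: W = LT⁻¹.
det T = 3, so T⁻¹ = [[-3, 5, 26/3], [-3, 5, 9], [-1, 2, 10/3]].
W = LT⁻¹ = [[-20, 15, 10], [-24, 27, -9]] · [[-3, 5, 26/3], [-3, 5, 9], [-1, 2, 10/3]] = [[5, -5, -5], [0, -3, 5]].

-5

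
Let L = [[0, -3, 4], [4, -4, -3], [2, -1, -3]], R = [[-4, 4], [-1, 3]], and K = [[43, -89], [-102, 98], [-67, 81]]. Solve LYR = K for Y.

Y = L⁻¹KR⁻¹ (apply L⁻¹ on the left and R⁻¹ on the right).
det L = -2, so L⁻¹ = [[-9/2, 13/2, -25/2], [-3, 4, -8], [-2, 3, -6]].
R has determinant -8; R⁻¹ = [[-3/8, 1/2], [-1/8, 1/2]].
L⁻¹K = [[-19, 25], [-1, 11], [10, -14]].
Y = (L⁻¹K)R⁻¹ = [[4, 3], [-1, 5], [-2, -2]].

Y = [[4, 3], [-1, 5], [-2, -2]]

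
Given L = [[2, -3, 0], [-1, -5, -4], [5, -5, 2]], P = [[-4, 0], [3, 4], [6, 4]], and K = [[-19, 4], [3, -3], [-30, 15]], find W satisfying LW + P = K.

W = [[-3, 5], [3, 2], [-3, -2]]

LW = K − P = [[-15, 4], [0, -7], [-36, 11]].
Left-multiplying both sides by L⁻¹ gives W = L⁻¹(K − P).
det L = -6, so L⁻¹ = [[5, -1, -2], [3, -2/3, -4/3], [-5, 5/6, 13/6]].
W = L⁻¹(K − P) = [[-3, 5], [3, 2], [-3, -2]].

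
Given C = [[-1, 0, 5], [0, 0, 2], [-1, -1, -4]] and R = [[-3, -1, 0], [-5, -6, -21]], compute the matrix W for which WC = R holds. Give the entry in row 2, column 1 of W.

Since C sits to the right of W, W = RC⁻¹.
det C = -2, so C⁻¹ = [[-1, 5/2, 0], [1, -9/2, -1], [0, 1/2, 0]].
W = RC⁻¹ = [[-3, -1, 0], [-5, -6, -21]] · [[-1, 5/2, 0], [1, -9/2, -1], [0, 1/2, 0]] = [[2, -3, 1], [-1, 4, 6]].

-1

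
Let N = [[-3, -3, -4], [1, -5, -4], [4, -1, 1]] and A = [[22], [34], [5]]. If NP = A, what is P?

P = [[0], [-6], [-1]]

N is on the left of P, so left-multiply by N⁻¹: P = N⁻¹A.
det N = 2, so N⁻¹ = [[-9/2, 7/2, -4], [-17/2, 13/2, -8], [19/2, -15/2, 9]].
P = N⁻¹A = [[-9/2, 7/2, -4], [-17/2, 13/2, -8], [19/2, -15/2, 9]] · [[22], [34], [5]] = [[0], [-6], [-1]].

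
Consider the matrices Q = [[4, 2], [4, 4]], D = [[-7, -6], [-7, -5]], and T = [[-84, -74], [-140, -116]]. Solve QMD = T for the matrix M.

Left-multiply by Q⁻¹ and right-multiply by D⁻¹: M = Q⁻¹TD⁻¹.
det Q = 8, so Q⁻¹ = [[1/2, -1/4], [-1/2, 1/2]].
D has determinant -7; D⁻¹ = [[5/7, -6/7], [-1, 1]].
Q⁻¹T = [[-7, -8], [-28, -21]].
M = (Q⁻¹T)D⁻¹ = [[3, -2], [1, 3]].

M = [[3, -2], [1, 3]]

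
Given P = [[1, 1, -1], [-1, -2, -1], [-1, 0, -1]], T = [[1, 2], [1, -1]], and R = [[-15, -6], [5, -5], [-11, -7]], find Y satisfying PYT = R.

Y = P⁻¹RT⁻¹ (apply P⁻¹ on the left and T⁻¹ on the right).
P has determinant 4; P⁻¹ = [[1/2, 1/4, -3/4], [0, -1/2, 1/2], [-1/2, -1/4, -1/4]].
det T = -3, so T⁻¹ = [[1/3, 2/3], [1/3, -1/3]].
P⁻¹R = [[2, 1], [-8, -1], [9, 6]].
Y = (P⁻¹R)T⁻¹ = [[1, 1], [-3, -5], [5, 4]].

Y = [[1, 1], [-3, -5], [5, 4]]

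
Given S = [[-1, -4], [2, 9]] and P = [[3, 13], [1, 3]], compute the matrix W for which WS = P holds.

S is on the right of W, so right-multiply by S⁻¹: W = PS⁻¹.
det S = -1, so S⁻¹ = [[-9, -4], [2, 1]].
W = PS⁻¹ = [[3, 13], [1, 3]] · [[-9, -4], [2, 1]] = [[-1, 1], [-3, -1]].

W = [[-1, 1], [-3, -1]]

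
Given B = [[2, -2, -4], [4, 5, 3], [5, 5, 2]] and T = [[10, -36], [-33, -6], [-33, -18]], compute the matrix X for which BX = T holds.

X = [[-4, -6], [-1, 0], [-4, 6]]

Left-multiplying both sides by B⁻¹ gives X = B⁻¹T.
B has determinant -4; B⁻¹ = [[5/4, 4, -7/2], [-7/4, -6, 11/2], [5/4, 5, -9/2]].
X = B⁻¹T = [[5/4, 4, -7/2], [-7/4, -6, 11/2], [5/4, 5, -9/2]] · [[10, -36], [-33, -6], [-33, -18]] = [[-4, -6], [-1, 0], [-4, 6]].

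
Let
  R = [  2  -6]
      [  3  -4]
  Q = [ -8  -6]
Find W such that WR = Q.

W = [[5, -6]]

Right-multiplying both sides by R⁻¹ gives W = QR⁻¹.
det R = 10, so R⁻¹ = [[-2/5, 3/5], [-3/10, 1/5]].
W = QR⁻¹ = [[-8, -6]] · [[-2/5, 3/5], [-3/10, 1/5]] = [[5, -6]].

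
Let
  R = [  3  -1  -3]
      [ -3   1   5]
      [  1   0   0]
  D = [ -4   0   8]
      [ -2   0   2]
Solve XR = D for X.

Right-multiplying both sides by R⁻¹ gives X = DR⁻¹.
R has determinant -2; R⁻¹ = [[0, 0, 1], [-5/2, -3/2, 3], [1/2, 1/2, 0]].
X = DR⁻¹ = [[-4, 0, 8], [-2, 0, 2]] · [[0, 0, 1], [-5/2, -3/2, 3], [1/2, 1/2, 0]] = [[4, 4, -4], [1, 1, -2]].

X = [[4, 4, -4], [1, 1, -2]]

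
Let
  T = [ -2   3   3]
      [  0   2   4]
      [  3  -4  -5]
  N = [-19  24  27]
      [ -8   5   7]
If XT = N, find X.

X = [[2, -1, -5], [-5, -2, -6]]

Right-multiplying both sides by T⁻¹ gives X = NT⁻¹.
det T = 6; the adjugate gives T⁻¹ = [[1, 1/2, 1], [2, 1/6, 4/3], [-1, 1/6, -2/3]].
X = NT⁻¹ = [[-19, 24, 27], [-8, 5, 7]] · [[1, 1/2, 1], [2, 1/6, 4/3], [-1, 1/6, -2/3]] = [[2, -1, -5], [-5, -2, -6]].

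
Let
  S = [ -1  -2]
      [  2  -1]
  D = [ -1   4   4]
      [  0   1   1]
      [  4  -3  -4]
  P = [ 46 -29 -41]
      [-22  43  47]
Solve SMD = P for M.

M = S⁻¹PD⁻¹ (apply S⁻¹ on the left and D⁻¹ on the right).
det S = 5, so S⁻¹ = [[-1/5, 2/5], [-2/5, -1/5]].
det D = 1, so D⁻¹ = [[-1, 4, 0], [4, -12, 1], [-4, 13, -1]].
S⁻¹P = [[-18, 23, 27], [-14, 3, 7]].
M = (S⁻¹P)D⁻¹ = [[2, 3, -4], [-2, -1, -4]].

M = [[2, 3, -4], [-2, -1, -4]]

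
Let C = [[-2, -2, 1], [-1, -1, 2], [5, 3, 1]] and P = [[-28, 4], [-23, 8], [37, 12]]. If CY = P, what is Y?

Y = [[5, 4], [6, -4], [-6, 4]]

Left-multiplying both sides by C⁻¹ gives Y = C⁻¹P.
C has determinant -6; C⁻¹ = [[7/6, -5/6, 1/2], [-11/6, 7/6, -1/2], [-1/3, 2/3, 0]].
Y = C⁻¹P = [[7/6, -5/6, 1/2], [-11/6, 7/6, -1/2], [-1/3, 2/3, 0]] · [[-28, 4], [-23, 8], [37, 12]] = [[5, 4], [6, -4], [-6, 4]].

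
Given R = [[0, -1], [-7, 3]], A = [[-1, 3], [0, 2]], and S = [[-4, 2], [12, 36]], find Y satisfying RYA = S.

Left-multiply by R⁻¹ and right-multiply by A⁻¹: Y = R⁻¹SA⁻¹.
det R = -7, so R⁻¹ = [[-3/7, -1/7], [-1, 0]].
A has determinant -2; A⁻¹ = [[-1, 3/2], [0, 1/2]].
R⁻¹S = [[0, -6], [4, -2]].
Y = (R⁻¹S)A⁻¹ = [[0, -3], [-4, 5]].

Y = [[0, -3], [-4, 5]]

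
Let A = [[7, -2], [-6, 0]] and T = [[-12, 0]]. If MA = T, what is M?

A is on the right of M, so right-multiply by A⁻¹: M = TA⁻¹.
det A = -12; the adjugate gives A⁻¹ = [[0, -1/6], [-1/2, -7/12]].
M = TA⁻¹ = [[-12, 0]] · [[0, -1/6], [-1/2, -7/12]] = [[0, 2]].

M = [[0, 2]]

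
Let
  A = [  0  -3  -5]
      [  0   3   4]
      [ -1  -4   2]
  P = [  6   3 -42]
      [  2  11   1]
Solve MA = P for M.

M = [[2, -5, -6], [-1, 0, -2]]

Right-multiplying both sides by A⁻¹ gives M = PA⁻¹.
det A = -3; the adjugate gives A⁻¹ = [[-22/3, -26/3, -1], [4/3, 5/3, 0], [-1, -1, 0]].
M = PA⁻¹ = [[6, 3, -42], [2, 11, 1]] · [[-22/3, -26/3, -1], [4/3, 5/3, 0], [-1, -1, 0]] = [[2, -5, -6], [-1, 0, -2]].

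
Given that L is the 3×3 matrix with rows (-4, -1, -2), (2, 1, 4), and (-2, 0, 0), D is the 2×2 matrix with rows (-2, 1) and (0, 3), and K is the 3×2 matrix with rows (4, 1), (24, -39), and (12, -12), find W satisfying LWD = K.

W = L⁻¹KD⁻¹ (apply L⁻¹ on the left and D⁻¹ on the right).
det L = 4, so L⁻¹ = [[0, 0, -1/2], [-2, -1, 3], [1/2, 1/2, -1/2]].
D has determinant -6; D⁻¹ = [[-1/2, 1/6], [0, 1/3]].
L⁻¹K = [[-6, 6], [4, 1], [8, -13]].
W = (L⁻¹K)D⁻¹ = [[3, 1], [-2, 1], [-4, -3]].

W = [[3, 1], [-2, 1], [-4, -3]]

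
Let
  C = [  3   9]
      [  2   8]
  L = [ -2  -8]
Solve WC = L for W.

W = [[0, -1]]

C is on the right of W, so right-multiply by C⁻¹: W = LC⁻¹.
C has determinant 6; C⁻¹ = [[4/3, -3/2], [-1/3, 1/2]].
W = LC⁻¹ = [[-2, -8]] · [[4/3, -3/2], [-1/3, 1/2]] = [[0, -1]].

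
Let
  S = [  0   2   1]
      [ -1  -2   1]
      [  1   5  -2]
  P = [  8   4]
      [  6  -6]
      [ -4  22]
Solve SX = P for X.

Since S multiplies X on the left, X = S⁻¹P.
det S = -5, so S⁻¹ = [[1/5, -9/5, -4/5], [1/5, 1/5, 1/5], [3/5, -2/5, -2/5]].
X = S⁻¹P = [[1/5, -9/5, -4/5], [1/5, 1/5, 1/5], [3/5, -2/5, -2/5]] · [[8, 4], [6, -6], [-4, 22]] = [[-6, -6], [2, 4], [4, -4]].

X = [[-6, -6], [2, 4], [4, -4]]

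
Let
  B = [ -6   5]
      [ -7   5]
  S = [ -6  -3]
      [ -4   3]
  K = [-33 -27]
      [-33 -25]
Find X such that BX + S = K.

X = [[2, 4], [-3, 0]]

BX = K − S = [[-27, -24], [-29, -28]].
Since B multiplies X on the left, X = B⁻¹(K − S).
B has determinant 5; B⁻¹ = [[1, -1], [7/5, -6/5]].
X = B⁻¹(K − S) = [[2, 4], [-3, 0]].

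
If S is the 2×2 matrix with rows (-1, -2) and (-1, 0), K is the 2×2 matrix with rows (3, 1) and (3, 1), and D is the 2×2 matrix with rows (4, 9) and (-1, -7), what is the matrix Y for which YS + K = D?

Y = [[-4, 3], [4, 0]]

YS = D − K = [[1, 8], [-4, -8]].
S is on the right of Y, so right-multiply by S⁻¹: Y = (D − K)S⁻¹.
det S = -2, so S⁻¹ = [[0, -1], [-1/2, 1/2]].
Y = (D − K)S⁻¹ = [[-4, 3], [4, 0]].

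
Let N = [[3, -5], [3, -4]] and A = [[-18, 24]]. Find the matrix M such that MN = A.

M = [[0, -6]]

N is on the right of M, so right-multiply by N⁻¹: M = AN⁻¹.
det N = 3, so N⁻¹ = [[-4/3, 5/3], [-1, 1]].
M = AN⁻¹ = [[-18, 24]] · [[-4/3, 5/3], [-1, 1]] = [[0, -6]].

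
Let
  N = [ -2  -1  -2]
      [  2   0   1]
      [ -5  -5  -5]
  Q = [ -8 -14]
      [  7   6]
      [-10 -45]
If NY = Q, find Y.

Y = [[1, 1], [-4, 4], [5, 4]]

N is on the left of Y, so left-multiply by N⁻¹: Y = N⁻¹Q.
det N = 5; the adjugate gives N⁻¹ = [[1, 1, -1/5], [1, 0, -2/5], [-2, -1, 2/5]].
Y = N⁻¹Q = [[1, 1, -1/5], [1, 0, -2/5], [-2, -1, 2/5]] · [[-8, -14], [7, 6], [-10, -45]] = [[1, 1], [-4, 4], [5, 4]].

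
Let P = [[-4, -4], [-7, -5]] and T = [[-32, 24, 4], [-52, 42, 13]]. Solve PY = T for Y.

Since P multiplies Y on the left, Y = P⁻¹T.
det P = -8, so P⁻¹ = [[5/8, -1/2], [-7/8, 1/2]].
Y = P⁻¹T = [[5/8, -1/2], [-7/8, 1/2]] · [[-32, 24, 4], [-52, 42, 13]] = [[6, -6, -4], [2, 0, 3]].

Y = [[6, -6, -4], [2, 0, 3]]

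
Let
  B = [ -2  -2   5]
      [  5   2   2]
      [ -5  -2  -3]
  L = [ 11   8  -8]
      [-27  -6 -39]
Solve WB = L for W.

B is on the right of W, so right-multiply by B⁻¹: W = LB⁻¹.
B has determinant -6; B⁻¹ = [[1/3, 8/3, 7/3], [-5/6, -31/6, -29/6], [0, -1, -1]].
W = LB⁻¹ = [[11, 8, -8], [-27, -6, -39]] · [[1/3, 8/3, 7/3], [-5/6, -31/6, -29/6], [0, -1, -1]] = [[-3, -4, -5], [-4, -2, 5]].

W = [[-3, -4, -5], [-4, -2, 5]]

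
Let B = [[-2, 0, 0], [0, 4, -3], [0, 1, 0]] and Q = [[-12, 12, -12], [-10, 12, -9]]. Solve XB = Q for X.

X = [[6, 4, -4], [5, 3, 0]]

Right-multiplying both sides by B⁻¹ gives X = QB⁻¹.
det B = -6, so B⁻¹ = [[-1/2, 0, 0], [0, 0, 1], [0, -1/3, 4/3]].
X = QB⁻¹ = [[-12, 12, -12], [-10, 12, -9]] · [[-1/2, 0, 0], [0, 0, 1], [0, -1/3, 4/3]] = [[6, 4, -4], [5, 3, 0]].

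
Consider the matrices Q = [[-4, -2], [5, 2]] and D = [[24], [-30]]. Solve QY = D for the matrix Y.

Y = [[-6], [0]]

Q is on the left of Y, so left-multiply by Q⁻¹: Y = Q⁻¹D.
det Q = 2; the adjugate gives Q⁻¹ = [[1, 1], [-5/2, -2]].
Y = Q⁻¹D = [[1, 1], [-5/2, -2]] · [[24], [-30]] = [[-6], [0]].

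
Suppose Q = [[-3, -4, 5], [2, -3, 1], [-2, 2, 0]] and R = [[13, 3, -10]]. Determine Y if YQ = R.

Since Q sits to the right of Y, Y = RQ⁻¹.
det Q = 4; the adjugate gives Q⁻¹ = [[-1/2, 5/2, 11/4], [-1/2, 5/2, 13/4], [-1/2, 7/2, 17/4]].
Y = RQ⁻¹ = [[13, 3, -10]] · [[-1/2, 5/2, 11/4], [-1/2, 5/2, 13/4], [-1/2, 7/2, 17/4]] = [[-3, 5, 3]].

Y = [[-3, 5, 3]]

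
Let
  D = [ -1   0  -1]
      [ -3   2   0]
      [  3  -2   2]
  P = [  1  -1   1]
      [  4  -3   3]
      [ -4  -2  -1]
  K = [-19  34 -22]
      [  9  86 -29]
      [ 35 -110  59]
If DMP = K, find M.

M = [[-3, 5, 5], [0, -2, -2], [2, 4, -1]]

Left-multiply by D⁻¹ and right-multiply by P⁻¹: M = D⁻¹KP⁻¹.
det D = -4; the adjugate gives D⁻¹ = [[-1, -1/2, -1/2], [-3/2, -1/4, -3/4], [0, 1/2, 1/2]].
det P = -3; the adjugate gives P⁻¹ = [[-3, 1, 0], [8/3, -1, -1/3], [20/3, -2, -1/3]].
D⁻¹K = [[-3, -22, 7], [0, 10, -4], [22, -12, 15]].
M = (D⁻¹K)P⁻¹ = [[-3, 5, 5], [0, -2, -2], [2, 4, -1]].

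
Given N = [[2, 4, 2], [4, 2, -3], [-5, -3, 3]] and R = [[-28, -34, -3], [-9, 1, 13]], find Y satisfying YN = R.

Y = [[-6, 1, 4], [2, -2, 1]]

Since N sits to the right of Y, Y = RN⁻¹.
N has determinant 2; N⁻¹ = [[-3/2, -9, -8], [3/2, 8, 7], [-1, -7, -6]].
Y = RN⁻¹ = [[-28, -34, -3], [-9, 1, 13]] · [[-3/2, -9, -8], [3/2, 8, 7], [-1, -7, -6]] = [[-6, 1, 4], [2, -2, 1]].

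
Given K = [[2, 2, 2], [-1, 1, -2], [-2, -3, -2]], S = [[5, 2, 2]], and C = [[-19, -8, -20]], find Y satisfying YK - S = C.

YK = C + S = [[-14, -6, -18]].
Since K sits to the right of Y, Y = (C + S)K⁻¹.
det K = -2, so K⁻¹ = [[4, 1, 3], [-1, 0, -1], [-5/2, -1, -2]].
Y = (C + S)K⁻¹ = [[-5, 4, 0]].

Y = [[-5, 4, 0]]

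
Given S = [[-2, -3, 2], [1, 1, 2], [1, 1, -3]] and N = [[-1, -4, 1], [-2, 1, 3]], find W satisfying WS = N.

Since S sits to the right of W, W = NS⁻¹.
S has determinant -5; S⁻¹ = [[1, 7/5, 8/5], [-1, -4/5, -6/5], [0, 1/5, -1/5]].
W = NS⁻¹ = [[-1, -4, 1], [-2, 1, 3]] · [[1, 7/5, 8/5], [-1, -4/5, -6/5], [0, 1/5, -1/5]] = [[3, 2, 3], [-3, -3, -5]].

W = [[3, 2, 3], [-3, -3, -5]]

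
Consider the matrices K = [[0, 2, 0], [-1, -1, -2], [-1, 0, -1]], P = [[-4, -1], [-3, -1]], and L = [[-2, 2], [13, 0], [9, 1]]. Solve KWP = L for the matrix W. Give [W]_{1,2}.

-2

Left-multiply by K⁻¹ and right-multiply by P⁻¹: W = K⁻¹LP⁻¹.
K has determinant 2; K⁻¹ = [[1/2, 1, -2], [1/2, 0, 0], [-1/2, -1, 1]].
det P = 1; the adjugate gives P⁻¹ = [[-1, 1], [3, -4]].
K⁻¹L = [[-6, -1], [-1, 1], [-3, 0]].
W = (K⁻¹L)P⁻¹ = [[3, -2], [4, -5], [3, -3]].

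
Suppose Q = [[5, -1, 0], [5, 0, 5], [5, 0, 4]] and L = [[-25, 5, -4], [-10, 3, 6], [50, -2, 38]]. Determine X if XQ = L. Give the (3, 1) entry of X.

Since Q sits to the right of X, X = LQ⁻¹.
det Q = -5, so Q⁻¹ = [[0, -4/5, 1], [-1, -4, 5], [0, 1, -1]].
X = LQ⁻¹ = [[-25, 5, -4], [-10, 3, 6], [50, -2, 38]] · [[0, -4/5, 1], [-1, -4, 5], [0, 1, -1]] = [[-5, -4, 4], [-3, 2, -1], [2, 6, 2]].

2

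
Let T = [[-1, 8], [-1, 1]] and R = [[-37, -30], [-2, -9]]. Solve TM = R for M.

M = [[-3, 6], [-5, -3]]

Left-multiplying both sides by T⁻¹ gives M = T⁻¹R.
det T = 7, so T⁻¹ = [[1/7, -8/7], [1/7, -1/7]].
M = T⁻¹R = [[1/7, -8/7], [1/7, -1/7]] · [[-37, -30], [-2, -9]] = [[-3, 6], [-5, -3]].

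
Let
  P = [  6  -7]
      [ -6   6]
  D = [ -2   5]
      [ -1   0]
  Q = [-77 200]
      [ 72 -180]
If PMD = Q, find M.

M = [[2, 3], [-4, 3]]

Isolating M: multiply by P⁻¹ from the left and D⁻¹ from the right, so M = P⁻¹QD⁻¹.
det P = -6, so P⁻¹ = [[-1, -7/6], [-1, -1]].
det D = 5, so D⁻¹ = [[0, -1], [1/5, -2/5]].
P⁻¹Q = [[-7, 10], [5, -20]].
M = (P⁻¹Q)D⁻¹ = [[2, 3], [-4, 3]].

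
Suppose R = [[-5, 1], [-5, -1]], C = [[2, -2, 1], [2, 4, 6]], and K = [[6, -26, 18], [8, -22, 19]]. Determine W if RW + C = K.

RW = K − C = [[4, -24, 17], [6, -26, 13]].
R is on the left of W, so left-multiply by R⁻¹: W = R⁻¹(K − C).
det R = 10, so R⁻¹ = [[-1/10, -1/10], [1/2, -1/2]].
W = R⁻¹(K − C) = [[-1, 5, -3], [-1, 1, 2]].

W = [[-1, 5, -3], [-1, 1, 2]]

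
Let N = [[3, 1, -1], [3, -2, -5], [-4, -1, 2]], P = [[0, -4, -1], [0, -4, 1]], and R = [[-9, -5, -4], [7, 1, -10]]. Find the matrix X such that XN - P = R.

X = [[-5, 2, 0], [3, 2, 2]]

XN = R + P = [[-9, -9, -5], [7, -3, -9]].
N is on the right of X, so right-multiply by N⁻¹: X = (R + P)N⁻¹.
det N = -2, so N⁻¹ = [[9/2, 1/2, 7/2], [-7, -1, -6], [11/2, 1/2, 9/2]].
X = (R + P)N⁻¹ = [[-5, 2, 0], [3, 2, 2]].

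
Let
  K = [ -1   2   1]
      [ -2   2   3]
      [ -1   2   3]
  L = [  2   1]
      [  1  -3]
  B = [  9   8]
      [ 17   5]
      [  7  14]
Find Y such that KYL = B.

Isolating Y: multiply by K⁻¹ from the left and L⁻¹ from the right, so Y = K⁻¹BL⁻¹.
det K = 4; the adjugate gives K⁻¹ = [[0, -1, 1], [3/4, -1/2, 1/4], [-1/2, 0, 1/2]].
det L = -7; the adjugate gives L⁻¹ = [[3/7, 1/7], [1/7, -2/7]].
K⁻¹B = [[-10, 9], [0, 7], [-1, 3]].
Y = (K⁻¹B)L⁻¹ = [[-3, -4], [1, -2], [0, -1]].

Y = [[-3, -4], [1, -2], [0, -1]]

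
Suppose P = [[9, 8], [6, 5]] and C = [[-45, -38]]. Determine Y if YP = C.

P is on the right of Y, so right-multiply by P⁻¹: Y = CP⁻¹.
det P = -3, so P⁻¹ = [[-5/3, 8/3], [2, -3]].
Y = CP⁻¹ = [[-45, -38]] · [[-5/3, 8/3], [2, -3]] = [[-1, -6]].

Y = [[-1, -6]]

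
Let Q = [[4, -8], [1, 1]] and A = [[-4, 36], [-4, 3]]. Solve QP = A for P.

P = [[-3, 5], [-1, -2]]

Q is on the left of P, so left-multiply by Q⁻¹: P = Q⁻¹A.
Q has determinant 12; Q⁻¹ = [[1/12, 2/3], [-1/12, 1/3]].
P = Q⁻¹A = [[1/12, 2/3], [-1/12, 1/3]] · [[-4, 36], [-4, 3]] = [[-3, 5], [-1, -2]].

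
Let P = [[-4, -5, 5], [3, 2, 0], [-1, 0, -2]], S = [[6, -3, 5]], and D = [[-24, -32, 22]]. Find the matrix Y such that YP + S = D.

Y = [[5, -2, 4]]

YP = D − S = [[-30, -29, 17]].
Right-multiplying both sides by P⁻¹ gives Y = (D − S)P⁻¹.
det P = -4, so P⁻¹ = [[1, 5/2, 5/2], [-3/2, -13/4, -15/4], [-1/2, -5/4, -7/4]].
Y = (D − S)P⁻¹ = [[5, -2, 4]].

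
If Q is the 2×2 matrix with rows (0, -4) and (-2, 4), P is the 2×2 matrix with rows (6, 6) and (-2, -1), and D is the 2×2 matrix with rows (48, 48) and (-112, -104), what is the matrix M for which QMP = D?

M = [[4, -4], [-2, 0]]

Left-multiply by Q⁻¹ and right-multiply by P⁻¹: M = Q⁻¹DP⁻¹.
det Q = -8, so Q⁻¹ = [[-1/2, -1/2], [-1/4, 0]].
det P = 6; the adjugate gives P⁻¹ = [[-1/6, -1], [1/3, 1]].
Q⁻¹D = [[32, 28], [-12, -12]].
M = (Q⁻¹D)P⁻¹ = [[4, -4], [-2, 0]].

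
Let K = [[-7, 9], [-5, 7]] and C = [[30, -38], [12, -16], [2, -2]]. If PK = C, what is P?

Right-multiplying both sides by K⁻¹ gives P = CK⁻¹.
det K = -4; the adjugate gives K⁻¹ = [[-7/4, 9/4], [-5/4, 7/4]].
P = CK⁻¹ = [[30, -38], [12, -16], [2, -2]] · [[-7/4, 9/4], [-5/4, 7/4]] = [[-5, 1], [-1, -1], [-1, 1]].

P = [[-5, 1], [-1, -1], [-1, 1]]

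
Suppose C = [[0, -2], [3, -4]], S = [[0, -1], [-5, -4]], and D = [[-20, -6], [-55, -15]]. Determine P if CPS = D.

P = [[-3, 1], [5, -2]]

P = C⁻¹DS⁻¹ (apply C⁻¹ on the left and S⁻¹ on the right).
det C = 6; the adjugate gives C⁻¹ = [[-2/3, 1/3], [-1/2, 0]].
det S = -5, so S⁻¹ = [[4/5, -1/5], [-1, 0]].
C⁻¹D = [[-5, -1], [10, 3]].
P = (C⁻¹D)S⁻¹ = [[-3, 1], [5, -2]].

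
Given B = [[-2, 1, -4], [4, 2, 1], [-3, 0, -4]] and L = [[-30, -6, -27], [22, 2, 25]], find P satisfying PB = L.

P = [[0, -3, 6], [0, 1, -6]]

Right-multiplying both sides by B⁻¹ gives P = LB⁻¹.
det B = 5, so B⁻¹ = [[-8/5, 4/5, 9/5], [13/5, -4/5, -14/5], [6/5, -3/5, -8/5]].
P = LB⁻¹ = [[-30, -6, -27], [22, 2, 25]] · [[-8/5, 4/5, 9/5], [13/5, -4/5, -14/5], [6/5, -3/5, -8/5]] = [[0, -3, 6], [0, 1, -6]].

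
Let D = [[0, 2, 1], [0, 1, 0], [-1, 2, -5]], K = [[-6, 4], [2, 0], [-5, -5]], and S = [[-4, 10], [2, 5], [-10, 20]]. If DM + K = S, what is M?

M = [[-5, 5], [0, 5], [2, -4]]

DM = S − K = [[2, 6], [0, 5], [-5, 25]].
Since D multiplies M on the left, M = D⁻¹(S − K).
det D = 1; the adjugate gives D⁻¹ = [[-5, 12, -1], [0, 1, 0], [1, -2, 0]].
M = D⁻¹(S − K) = [[-5, 5], [0, 5], [2, -4]].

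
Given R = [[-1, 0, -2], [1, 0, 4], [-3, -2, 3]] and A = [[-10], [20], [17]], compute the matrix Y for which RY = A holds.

R is on the left of Y, so left-multiply by R⁻¹: Y = R⁻¹A.
det R = -4, so R⁻¹ = [[-2, -1, 0], [15/4, 9/4, -1/2], [1/2, 1/2, 0]].
Y = R⁻¹A = [[-2, -1, 0], [15/4, 9/4, -1/2], [1/2, 1/2, 0]] · [[-10], [20], [17]] = [[0], [-1], [5]].

Y = [[0], [-1], [5]]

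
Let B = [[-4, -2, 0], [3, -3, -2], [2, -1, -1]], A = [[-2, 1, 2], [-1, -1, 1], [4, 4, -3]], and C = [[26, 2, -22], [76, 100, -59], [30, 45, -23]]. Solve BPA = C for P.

Isolating P: multiply by B⁻¹ from the left and A⁻¹ from the right, so P = B⁻¹CA⁻¹.
det B = -2, so B⁻¹ = [[-1/2, 1, -2], [1/2, -2, 4], [-3/2, 4, -9]].
A has determinant 3; A⁻¹ = [[-1/3, 11/3, 1], [1/3, -2/3, 0], [0, 4, 1]].
B⁻¹C = [[3, 9, -2], [-19, -19, 15], [-5, -8, 4]].
P = (B⁻¹C)A⁻¹ = [[2, -3, 1], [0, 3, -4], [-1, 3, -1]].

P = [[2, -3, 1], [0, 3, -4], [-1, 3, -1]]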